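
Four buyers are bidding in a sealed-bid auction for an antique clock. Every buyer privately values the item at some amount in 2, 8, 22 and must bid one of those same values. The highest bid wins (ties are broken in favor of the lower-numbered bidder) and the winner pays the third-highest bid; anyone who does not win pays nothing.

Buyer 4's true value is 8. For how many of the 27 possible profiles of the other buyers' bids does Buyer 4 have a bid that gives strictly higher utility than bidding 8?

Others bid (2, 2, 8): truth gives 0; bid 22 gives 6 > 0. Violating.
Others bid (2, 8, 2): truth gives 0; bid 22 gives 6 > 0. Violating.
Others bid (8, 2, 2): truth gives 0; bid 22 gives 6 > 0. Violating.
Others bid (2, 2, 2): truth gives 6; no alternative beats it.
Others bid (2, 2, 22): truth gives 0; no alternative beats it.
(Checking all 27 profiles: 3 have a profitable deviation, 24 do not.)

3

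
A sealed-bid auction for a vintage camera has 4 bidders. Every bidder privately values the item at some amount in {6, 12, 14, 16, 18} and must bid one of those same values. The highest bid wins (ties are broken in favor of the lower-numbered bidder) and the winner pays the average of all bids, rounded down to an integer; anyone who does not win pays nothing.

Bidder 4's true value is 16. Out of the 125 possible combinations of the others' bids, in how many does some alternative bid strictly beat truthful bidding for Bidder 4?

38

Others bid (6, 6, 6): truth gives 8; bid 12 gives 9 > 8. Violating.
Others bid (6, 6, 12): truth gives 6; bid 14 gives 7 > 6. Violating.
Others bid (6, 6, 16): truth gives 0; bid 18 gives 5 > 0. Violating.
Others bid (6, 12, 6): truth gives 6; bid 14 gives 7 > 6. Violating.
Others bid (6, 6, 14): truth gives 6; no alternative beats it.
Others bid (6, 6, 18): truth gives 0; no alternative beats it.
(Checking all 125 profiles: 38 have a profitable deviation, 87 do not.)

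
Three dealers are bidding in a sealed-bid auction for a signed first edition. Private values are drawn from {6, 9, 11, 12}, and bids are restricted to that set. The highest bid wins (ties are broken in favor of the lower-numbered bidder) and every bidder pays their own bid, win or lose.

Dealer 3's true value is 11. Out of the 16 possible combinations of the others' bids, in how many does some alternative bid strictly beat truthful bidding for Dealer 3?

13

Others bid (6, 6): truth gives 0; bid 9 gives 2 > 0. Violating.
Others bid (6, 11): truth gives -11; bid 12 gives -1 > -11. Violating.
Others bid (6, 12): truth gives -11; bid 6 gives -6 > -11. Violating.
Others bid (9, 11): truth gives -11; bid 12 gives -1 > -11. Violating.
Others bid (6, 9): truth gives 0; no alternative beats it.
Others bid (9, 6): truth gives 0; no alternative beats it.
(Checking all 16 profiles: 13 have a profitable deviation, 3 do not.)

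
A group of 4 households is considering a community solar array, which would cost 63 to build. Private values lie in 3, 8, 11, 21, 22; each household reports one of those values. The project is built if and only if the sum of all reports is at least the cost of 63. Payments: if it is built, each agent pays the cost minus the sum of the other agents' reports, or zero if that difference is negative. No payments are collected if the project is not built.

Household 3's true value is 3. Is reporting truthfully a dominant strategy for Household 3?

Yes

Check each profile of the others' reports and compare truth against every alternative report.
Others report (11, 22, 22): truth gives 0, best alternative gives -5.
Others report (22, 11, 22): truth gives 0, best alternative gives -5.
Others report (22, 22, 11): truth gives 0, best alternative gives -5.
Others report (21, 21, 21): truth gives 3, best alternative gives 3.
Others report (21, 21, 22): truth gives 3, best alternative gives 3.
Others report (21, 22, 21): truth gives 3, best alternative gives 3.
(Remaining 119 profiles checked similarly; truth is weakly best in each.)
In every case the truthful report is at least as good as any alternative, so it is a dominant strategy.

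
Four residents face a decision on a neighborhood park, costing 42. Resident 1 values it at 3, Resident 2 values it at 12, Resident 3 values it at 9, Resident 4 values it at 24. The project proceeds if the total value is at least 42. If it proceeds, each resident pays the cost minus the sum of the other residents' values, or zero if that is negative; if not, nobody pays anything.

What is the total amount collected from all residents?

27

Total value 48 ≥ cost 42, so it is built.
Resident 1: others sum to 45; max(0, 42 - 45) = 0.
Resident 2: others sum to 36; max(0, 42 - 36) = 6.
Resident 3: others sum to 39; max(0, 42 - 39) = 3.
Resident 4: others sum to 24; max(0, 42 - 24) = 18.
Total collected = 0 + 6 + 3 + 18 = 27.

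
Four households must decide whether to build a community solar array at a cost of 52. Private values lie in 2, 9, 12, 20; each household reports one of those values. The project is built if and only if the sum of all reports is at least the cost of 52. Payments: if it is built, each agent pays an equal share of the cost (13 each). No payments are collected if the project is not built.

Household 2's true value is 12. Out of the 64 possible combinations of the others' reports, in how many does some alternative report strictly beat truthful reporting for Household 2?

Others report (2, 20, 20): truth gives -1; report 2 gives 0 > -1. Violating.
Others report (9, 12, 20): truth gives -1; report 2 gives 0 > -1. Violating.
Others report (9, 20, 12): truth gives -1; report 2 gives 0 > -1. Violating.
Others report (9, 20, 20): truth gives -1; report 2 gives 0 > -1. Violating.
Others report (2, 2, 2): truth gives 0; no alternative beats it.
Others report (2, 2, 9): truth gives 0; no alternative beats it.
(Checking all 64 profiles: 15 have a profitable deviation, 49 do not.)

15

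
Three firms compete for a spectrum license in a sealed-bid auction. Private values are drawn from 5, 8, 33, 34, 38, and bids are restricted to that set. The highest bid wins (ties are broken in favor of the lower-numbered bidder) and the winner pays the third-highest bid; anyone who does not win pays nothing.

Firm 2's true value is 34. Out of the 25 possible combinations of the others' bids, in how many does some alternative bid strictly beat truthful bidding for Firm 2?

6

Others bid (5, 38): truth gives 0; bid 38 gives 29 > 0. Violating.
Others bid (8, 38): truth gives 0; bid 38 gives 26 > 0. Violating.
Others bid (33, 38): truth gives 0; bid 38 gives 1 > 0. Violating.
Others bid (34, 5): truth gives 0; bid 38 gives 29 > 0. Violating.
Others bid (5, 5): truth gives 29; no alternative beats it.
Others bid (5, 8): truth gives 29; no alternative beats it.
(Checking all 25 profiles: 6 have a profitable deviation, 19 do not.)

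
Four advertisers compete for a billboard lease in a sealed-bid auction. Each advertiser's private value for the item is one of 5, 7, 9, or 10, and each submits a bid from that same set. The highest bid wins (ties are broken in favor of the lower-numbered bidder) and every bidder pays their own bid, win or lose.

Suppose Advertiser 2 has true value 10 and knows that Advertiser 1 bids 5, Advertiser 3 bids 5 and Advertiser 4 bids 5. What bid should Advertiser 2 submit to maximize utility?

7

Bid 5: loses but pays 5, utility -5.
Bid 7: wins, pays 7, utility 10 - 7 = 3.
Bid 9: wins, pays 9, utility 10 - 9 = 1.
Bid 10: wins, pays 10, utility 10 - 10 = 0.
The best choice is 7 with utility 3.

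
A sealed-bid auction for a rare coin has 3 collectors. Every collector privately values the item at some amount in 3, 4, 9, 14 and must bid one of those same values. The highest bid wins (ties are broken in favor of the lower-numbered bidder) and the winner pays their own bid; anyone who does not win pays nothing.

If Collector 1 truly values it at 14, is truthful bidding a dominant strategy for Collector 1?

Consider the case where Collector 2 bids 3 and Collector 3 bids 3.
Truthful bid 14: wins, pays 14, utility 14 - 14 = 0.
Bid 3 instead: wins, pays 3, utility 14 - 3 = 11.
Since 11 > 0, bidding 3 is strictly better here, so truthful bidding is not dominant.

No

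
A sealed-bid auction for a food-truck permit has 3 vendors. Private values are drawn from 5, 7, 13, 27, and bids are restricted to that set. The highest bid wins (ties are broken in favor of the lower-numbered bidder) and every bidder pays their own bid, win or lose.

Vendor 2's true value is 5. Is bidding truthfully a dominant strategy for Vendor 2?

No

Consider the case where Vendor 1 bids 5 and Vendor 3 bids 5.
Truthful bid 5: loses but pays 5, utility -5.
Bid 7 instead: wins, pays 7, utility 5 - 7 = -2.
Since -2 > -5, bidding 7 is strictly better here, so truthful bidding is not dominant.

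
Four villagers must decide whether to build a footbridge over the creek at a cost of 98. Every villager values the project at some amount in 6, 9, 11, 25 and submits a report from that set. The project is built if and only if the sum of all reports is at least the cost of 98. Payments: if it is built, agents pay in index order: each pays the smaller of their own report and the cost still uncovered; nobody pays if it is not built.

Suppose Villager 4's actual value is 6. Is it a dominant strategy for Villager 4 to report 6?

Yes

Check each profile of the others' reports and compare truth against every alternative report.
Others report (6, 6, 6): truth gives 0, best alternative gives 0.
Others report (6, 6, 9): truth gives 0, best alternative gives 0.
Others report (6, 6, 11): truth gives 0, best alternative gives 0.
Others report (6, 6, 25): truth gives 0, best alternative gives 0.
Others report (6, 9, 6): truth gives 0, best alternative gives 0.
Others report (6, 9, 9): truth gives 0, best alternative gives 0.
(Remaining 58 profiles checked similarly; truth is weakly best in each.)
In every case the truthful report is at least as good as any alternative, so it is a dominant strategy.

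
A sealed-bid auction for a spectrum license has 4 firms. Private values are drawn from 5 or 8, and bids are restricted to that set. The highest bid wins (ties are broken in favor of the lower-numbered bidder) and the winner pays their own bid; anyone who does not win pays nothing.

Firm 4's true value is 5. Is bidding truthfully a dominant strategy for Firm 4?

Yes

Check each profile of the others' bids and compare truth against every alternative bid.
Others bid (5, 5, 5): truth gives 0, best alternative gives -3.
Others bid (5, 5, 8): truth gives 0, best alternative gives 0.
Others bid (5, 8, 5): truth gives 0, best alternative gives 0.
Others bid (5, 8, 8): truth gives 0, best alternative gives 0.
Others bid (8, 5, 5): truth gives 0, best alternative gives 0.
Others bid (8, 5, 8): truth gives 0, best alternative gives 0.
(Remaining 2 profiles checked similarly; truth is weakly best in each.)
In every case the truthful bid is at least as good as any alternative, so it is a dominant strategy.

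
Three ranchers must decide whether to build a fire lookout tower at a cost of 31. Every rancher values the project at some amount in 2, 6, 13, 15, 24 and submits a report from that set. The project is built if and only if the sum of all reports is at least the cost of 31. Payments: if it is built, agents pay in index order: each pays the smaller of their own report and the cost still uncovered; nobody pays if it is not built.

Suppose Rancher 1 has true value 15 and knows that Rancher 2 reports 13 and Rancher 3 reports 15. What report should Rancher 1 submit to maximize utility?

6

Report 2: project not built, utility 0.
Report 6: project built, pays 6, utility 15 - 6 = 9.
Report 13: project built, pays 13, utility 15 - 13 = 2.
Report 15: project built, pays 15, utility 15 - 15 = 0.
Report 24: project built, pays 24, utility 15 - 24 = -9.
The best choice is 6 with utility 9.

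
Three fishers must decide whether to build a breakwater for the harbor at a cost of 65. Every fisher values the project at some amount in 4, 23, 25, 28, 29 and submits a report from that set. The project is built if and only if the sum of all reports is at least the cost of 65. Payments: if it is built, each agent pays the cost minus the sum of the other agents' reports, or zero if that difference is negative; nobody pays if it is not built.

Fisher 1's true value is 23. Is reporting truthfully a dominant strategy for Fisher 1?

Check each profile of the others' reports and compare truth against every alternative report.
Others report (29, 29): truth gives 16, best alternative gives 16.
Others report (28, 29): truth gives 15, best alternative gives 15.
Others report (29, 28): truth gives 15, best alternative gives 15.
Others report (28, 28): truth gives 14, best alternative gives 14.
Others report (25, 29): truth gives 12, best alternative gives 12.
Others report (29, 25): truth gives 12, best alternative gives 12.
(Remaining 19 profiles checked similarly; truth is weakly best in each.)
In every case the truthful report is at least as good as any alternative, so it is a dominant strategy.

Yes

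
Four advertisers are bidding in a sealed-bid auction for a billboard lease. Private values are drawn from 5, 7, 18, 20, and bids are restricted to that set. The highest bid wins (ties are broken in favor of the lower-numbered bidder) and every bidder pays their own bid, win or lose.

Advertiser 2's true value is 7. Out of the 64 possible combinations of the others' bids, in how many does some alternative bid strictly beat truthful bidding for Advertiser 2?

Others bid (5, 5, 18): truth gives -7; bid 5 gives -5 > -7. Violating.
Others bid (5, 5, 20): truth gives -7; bid 5 gives -5 > -7. Violating.
Others bid (5, 7, 18): truth gives -7; bid 5 gives -5 > -7. Violating.
Others bid (5, 7, 20): truth gives -7; bid 5 gives -5 > -7. Violating.
Others bid (5, 5, 5): truth gives 0; no alternative beats it.
Others bid (5, 5, 7): truth gives 0; no alternative beats it.
(Checking all 64 profiles: 60 have a profitable deviation, 4 do not.)

60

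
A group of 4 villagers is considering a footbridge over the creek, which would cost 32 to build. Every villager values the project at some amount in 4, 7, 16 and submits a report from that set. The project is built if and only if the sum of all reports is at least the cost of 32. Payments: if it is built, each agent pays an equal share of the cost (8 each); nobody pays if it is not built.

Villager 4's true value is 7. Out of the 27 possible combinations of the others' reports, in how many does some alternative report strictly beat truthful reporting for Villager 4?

Others report (4, 7, 16): truth gives -1; report 4 gives 0 > -1. Violating.
Others report (4, 16, 7): truth gives -1; report 4 gives 0 > -1. Violating.
Others report (7, 4, 16): truth gives -1; report 4 gives 0 > -1. Violating.
Others report (7, 16, 4): truth gives -1; report 4 gives 0 > -1. Violating.
Others report (4, 4, 4): truth gives 0; no alternative beats it.
Others report (4, 4, 7): truth gives 0; no alternative beats it.
(Checking all 27 profiles: 6 have a profitable deviation, 21 do not.)

6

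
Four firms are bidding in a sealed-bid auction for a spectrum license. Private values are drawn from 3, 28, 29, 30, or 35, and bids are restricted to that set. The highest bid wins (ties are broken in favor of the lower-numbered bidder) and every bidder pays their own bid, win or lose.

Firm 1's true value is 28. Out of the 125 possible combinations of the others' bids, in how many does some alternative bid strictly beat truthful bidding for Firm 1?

118

Others bid (3, 3, 3): truth gives 0; bid 3 gives 25 > 0. Violating.
Others bid (3, 3, 29): truth gives -28; bid 29 gives -1 > -28. Violating.
Others bid (3, 3, 30): truth gives -28; bid 30 gives -2 > -28. Violating.
Others bid (3, 3, 35): truth gives -28; bid 3 gives -3 > -28. Violating.
Others bid (3, 3, 28): truth gives 0; no alternative beats it.
Others bid (3, 28, 3): truth gives 0; no alternative beats it.
(Checking all 125 profiles: 118 have a profitable deviation, 7 do not.)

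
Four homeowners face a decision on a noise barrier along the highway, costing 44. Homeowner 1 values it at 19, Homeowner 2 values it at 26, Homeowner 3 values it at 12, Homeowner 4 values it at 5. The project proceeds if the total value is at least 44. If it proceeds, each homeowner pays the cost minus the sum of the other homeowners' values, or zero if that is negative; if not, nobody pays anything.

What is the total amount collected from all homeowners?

Total value 62 ≥ cost 44, so it is built.
Homeowner 1: others sum to 43; max(0, 44 - 43) = 1.
Homeowner 2: others sum to 36; max(0, 44 - 36) = 8.
Homeowner 3: others sum to 50; max(0, 44 - 50) = 0.
Homeowner 4: others sum to 57; max(0, 44 - 57) = 0.
Total collected = 1 + 8 + 0 + 0 = 9.

9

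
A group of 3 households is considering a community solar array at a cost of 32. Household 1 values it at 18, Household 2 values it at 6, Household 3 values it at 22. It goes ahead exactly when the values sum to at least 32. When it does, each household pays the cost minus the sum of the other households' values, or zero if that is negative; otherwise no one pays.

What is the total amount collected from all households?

12

Total value 46 ≥ cost 32, so it is built.
Household 1: others sum to 28; max(0, 32 - 28) = 4.
Household 2: others sum to 40; max(0, 32 - 40) = 0.
Household 3: others sum to 24; max(0, 32 - 24) = 8.
Total collected = 4 + 0 + 8 = 12.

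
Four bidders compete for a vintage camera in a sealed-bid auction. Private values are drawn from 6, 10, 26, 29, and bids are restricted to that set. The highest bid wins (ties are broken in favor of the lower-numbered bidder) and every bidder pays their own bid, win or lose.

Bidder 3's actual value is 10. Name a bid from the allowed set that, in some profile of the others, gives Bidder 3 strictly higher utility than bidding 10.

6

Suppose Bidder 1 bids 6, Bidder 2 bids 6 and Bidder 4 bids 26.
Bid 10: loses but pays 10, utility -10.
Bid 6: loses but pays 6, utility -6.
So bidding 6 beats truth here (-6 > -10).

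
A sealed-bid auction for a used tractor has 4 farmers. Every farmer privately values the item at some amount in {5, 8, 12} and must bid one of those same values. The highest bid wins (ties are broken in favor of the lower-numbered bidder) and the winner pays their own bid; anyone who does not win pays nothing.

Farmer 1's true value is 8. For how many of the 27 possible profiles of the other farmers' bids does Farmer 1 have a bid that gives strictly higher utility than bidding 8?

1

Others bid (5, 5, 5): truth gives 0; bid 5 gives 3 > 0. Violating.
Others bid (5, 5, 8): truth gives 0; no alternative beats it.
Others bid (5, 5, 12): truth gives 0; no alternative beats it.
(Checking all 27 profiles: 1 has a profitable deviation, 26 do not.)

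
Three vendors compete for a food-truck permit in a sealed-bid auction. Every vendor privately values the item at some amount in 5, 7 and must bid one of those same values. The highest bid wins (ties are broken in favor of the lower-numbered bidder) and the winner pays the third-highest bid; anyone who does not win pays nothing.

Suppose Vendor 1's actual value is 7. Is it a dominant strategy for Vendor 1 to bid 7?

Yes

Check each profile of the others' bids and compare truth against every alternative bid.
Others bid (5, 7): truth gives 2, best alternative gives 0.
Others bid (7, 5): truth gives 2, best alternative gives 0.
Others bid (5, 5): truth gives 2, best alternative gives 2.
Others bid (7, 7): truth gives 0, best alternative gives 0.
In every case the truthful bid is at least as good as any alternative, so it is a dominant strategy.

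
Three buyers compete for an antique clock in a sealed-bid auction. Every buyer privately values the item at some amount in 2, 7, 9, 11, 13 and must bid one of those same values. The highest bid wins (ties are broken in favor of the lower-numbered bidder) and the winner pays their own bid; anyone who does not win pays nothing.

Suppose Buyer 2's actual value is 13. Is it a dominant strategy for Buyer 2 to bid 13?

No

Consider the case where Buyer 1 bids 2 and Buyer 3 bids 2.
Truthful bid 13: wins, pays 13, utility 13 - 13 = 0.
Bid 7 instead: wins, pays 7, utility 13 - 7 = 6.
Since 6 > 0, bidding 7 is strictly better here, so truthful bidding is not dominant.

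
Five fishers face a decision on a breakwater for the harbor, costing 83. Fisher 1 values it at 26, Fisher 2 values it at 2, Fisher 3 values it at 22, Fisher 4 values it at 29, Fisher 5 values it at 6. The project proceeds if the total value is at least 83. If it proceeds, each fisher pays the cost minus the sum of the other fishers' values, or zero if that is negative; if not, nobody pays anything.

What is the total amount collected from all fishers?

75

Total value 85 ≥ cost 83, so it is built.
Fisher 1: others sum to 59; max(0, 83 - 59) = 24.
Fisher 2: others sum to 83; max(0, 83 - 83) = 0.
Fisher 3: others sum to 63; max(0, 83 - 63) = 20.
Fisher 4: others sum to 56; max(0, 83 - 56) = 27.
Fisher 5: others sum to 79; max(0, 83 - 79) = 4.
Total collected = 24 + 0 + 20 + 27 + 4 = 75.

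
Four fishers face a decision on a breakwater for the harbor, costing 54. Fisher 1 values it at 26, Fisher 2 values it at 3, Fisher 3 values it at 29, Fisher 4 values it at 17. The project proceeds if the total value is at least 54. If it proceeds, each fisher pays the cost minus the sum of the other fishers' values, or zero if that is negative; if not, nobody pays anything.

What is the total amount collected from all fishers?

13

Total value 75 ≥ cost 54, so it is built.
Fisher 1: others sum to 49; max(0, 54 - 49) = 5.
Fisher 2: others sum to 72; max(0, 54 - 72) = 0.
Fisher 3: others sum to 46; max(0, 54 - 46) = 8.
Fisher 4: others sum to 58; max(0, 54 - 58) = 0.
Total collected = 5 + 0 + 8 + 0 = 13.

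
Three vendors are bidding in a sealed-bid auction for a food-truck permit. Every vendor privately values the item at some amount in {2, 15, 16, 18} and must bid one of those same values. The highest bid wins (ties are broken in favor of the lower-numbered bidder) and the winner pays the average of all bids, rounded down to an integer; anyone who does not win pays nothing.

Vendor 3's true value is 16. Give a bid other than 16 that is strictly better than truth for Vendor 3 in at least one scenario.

18

Suppose Vendor 1 bids 2 and Vendor 2 bids 16.
Bid 16: loses, pays 0, utility 0.
Bid 18: wins, pays 12, utility 16 - 12 = 4.
So bidding 18 beats truth here (4 > 0).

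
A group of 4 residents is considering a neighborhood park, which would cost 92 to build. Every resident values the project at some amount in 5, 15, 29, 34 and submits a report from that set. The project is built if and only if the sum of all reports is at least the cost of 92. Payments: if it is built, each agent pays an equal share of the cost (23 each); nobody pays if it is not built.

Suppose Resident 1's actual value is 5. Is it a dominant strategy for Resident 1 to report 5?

Yes

Check each profile of the others' reports and compare truth against every alternative report.
Others report (15, 29, 34): truth gives 0, best alternative gives -18.
Others report (15, 34, 29): truth gives 0, best alternative gives -18.
Others report (15, 34, 34): truth gives 0, best alternative gives -18.
Others report (29, 15, 34): truth gives 0, best alternative gives -18.
Others report (29, 34, 15): truth gives 0, best alternative gives -18.
Others report (34, 15, 29): truth gives 0, best alternative gives -18.
(Remaining 58 profiles checked similarly; truth is weakly best in each.)
In every case the truthful report is at least as good as any alternative, so it is a dominant strategy.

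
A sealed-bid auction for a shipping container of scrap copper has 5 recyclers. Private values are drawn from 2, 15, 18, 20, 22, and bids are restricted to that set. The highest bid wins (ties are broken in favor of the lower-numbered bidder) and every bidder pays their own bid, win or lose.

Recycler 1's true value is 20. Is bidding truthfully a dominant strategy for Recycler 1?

Consider the case where Recycler 2 bids 2, Recycler 3 bids 2, Recycler 4 bids 2 and Recycler 5 bids 2.
Truthful bid 20: wins, pays 20, utility 20 - 20 = 0.
Bid 2 instead: wins, pays 2, utility 20 - 2 = 18.
Since 18 > 0, bidding 2 is strictly better here, so truthful bidding is not dominant.

No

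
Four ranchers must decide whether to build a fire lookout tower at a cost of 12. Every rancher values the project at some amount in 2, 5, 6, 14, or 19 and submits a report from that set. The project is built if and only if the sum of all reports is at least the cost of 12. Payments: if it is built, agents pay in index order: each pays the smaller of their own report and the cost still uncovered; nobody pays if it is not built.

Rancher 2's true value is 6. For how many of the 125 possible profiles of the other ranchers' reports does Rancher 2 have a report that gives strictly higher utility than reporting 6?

74

Others report (2, 2, 5): truth gives 0; report 5 gives 1 > 0. Violating.
Others report (2, 2, 6): truth gives 0; report 2 gives 4 > 0. Violating.
Others report (2, 2, 14): truth gives 0; report 2 gives 4 > 0. Violating.
Others report (2, 2, 19): truth gives 0; report 2 gives 4 > 0. Violating.
Others report (2, 2, 2): truth gives 0; no alternative beats it.
Others report (14, 2, 2): truth gives 6; no alternative beats it.
(Checking all 125 profiles: 74 have a profitable deviation, 51 do not.)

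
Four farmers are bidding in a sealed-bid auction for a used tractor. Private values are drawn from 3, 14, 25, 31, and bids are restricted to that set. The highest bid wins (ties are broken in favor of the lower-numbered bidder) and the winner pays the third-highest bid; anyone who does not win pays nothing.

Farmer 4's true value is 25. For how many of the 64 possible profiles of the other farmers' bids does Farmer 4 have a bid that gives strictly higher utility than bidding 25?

Others bid (3, 3, 25): truth gives 0; bid 31 gives 22 > 0. Violating.
Others bid (3, 14, 25): truth gives 0; bid 31 gives 11 > 0. Violating.
Others bid (3, 25, 3): truth gives 0; bid 31 gives 22 > 0. Violating.
Others bid (3, 25, 14): truth gives 0; bid 31 gives 11 > 0. Violating.
Others bid (3, 3, 3): truth gives 22; no alternative beats it.
Others bid (3, 3, 14): truth gives 22; no alternative beats it.
(Checking all 64 profiles: 12 have a profitable deviation, 52 do not.)

12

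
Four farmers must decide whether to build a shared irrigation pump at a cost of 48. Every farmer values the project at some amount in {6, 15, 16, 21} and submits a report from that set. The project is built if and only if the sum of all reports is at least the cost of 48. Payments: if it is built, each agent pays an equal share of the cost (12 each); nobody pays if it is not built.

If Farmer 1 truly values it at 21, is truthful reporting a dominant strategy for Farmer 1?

Yes

Check each profile of the others' reports and compare truth against every alternative report.
Others report (6, 6, 15): truth gives 9, best alternative gives 0.
Others report (6, 6, 16): truth gives 9, best alternative gives 0.
Others report (6, 15, 6): truth gives 9, best alternative gives 0.
Others report (6, 16, 6): truth gives 9, best alternative gives 0.
Others report (15, 6, 6): truth gives 9, best alternative gives 0.
Others report (16, 6, 6): truth gives 9, best alternative gives 0.
(Remaining 58 profiles checked similarly; truth is weakly best in each.)
In every case the truthful report is at least as good as any alternative, so it is a dominant strategy.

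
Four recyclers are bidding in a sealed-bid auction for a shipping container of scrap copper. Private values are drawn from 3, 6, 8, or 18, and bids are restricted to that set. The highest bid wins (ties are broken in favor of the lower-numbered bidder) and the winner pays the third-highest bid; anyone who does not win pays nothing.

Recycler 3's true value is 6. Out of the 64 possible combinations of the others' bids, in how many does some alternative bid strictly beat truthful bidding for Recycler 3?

Others bid (3, 3, 8): truth gives 0; bid 8 gives 3 > 0. Violating.
Others bid (3, 3, 18): truth gives 0; bid 18 gives 3 > 0. Violating.
Others bid (3, 6, 3): truth gives 0; bid 8 gives 3 > 0. Violating.
Others bid (3, 8, 3): truth gives 0; bid 18 gives 3 > 0. Violating.
Others bid (3, 3, 3): truth gives 3; no alternative beats it.
Others bid (3, 3, 6): truth gives 3; no alternative beats it.
(Checking all 64 profiles: 6 have a profitable deviation, 58 do not.)

6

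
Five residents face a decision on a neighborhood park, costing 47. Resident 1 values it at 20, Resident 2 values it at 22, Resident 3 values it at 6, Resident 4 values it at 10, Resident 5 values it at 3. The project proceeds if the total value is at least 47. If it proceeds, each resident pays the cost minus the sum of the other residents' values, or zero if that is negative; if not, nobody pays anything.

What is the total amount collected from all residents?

14

Total value 61 ≥ cost 47, so it is built.
Resident 1: others sum to 41; max(0, 47 - 41) = 6.
Resident 2: others sum to 39; max(0, 47 - 39) = 8.
Resident 3: others sum to 55; max(0, 47 - 55) = 0.
Resident 4: others sum to 51; max(0, 47 - 51) = 0.
Resident 5: others sum to 58; max(0, 47 - 58) = 0.
Total collected = 6 + 8 + 0 + 0 + 0 = 14.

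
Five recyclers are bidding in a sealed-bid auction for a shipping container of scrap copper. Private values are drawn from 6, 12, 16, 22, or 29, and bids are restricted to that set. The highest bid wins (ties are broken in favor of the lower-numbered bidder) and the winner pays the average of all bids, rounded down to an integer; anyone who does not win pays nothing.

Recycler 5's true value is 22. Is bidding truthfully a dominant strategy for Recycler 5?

No

Consider the case where Recycler 1 bids 6, Recycler 2 bids 6, Recycler 3 bids 6 and Recycler 4 bids 6.
Truthful bid 22: wins, pays 9, utility 22 - 9 = 13.
Bid 12 instead: wins, pays 7, utility 22 - 7 = 15.
Since 15 > 13, bidding 12 is strictly better here, so truthful bidding is not dominant.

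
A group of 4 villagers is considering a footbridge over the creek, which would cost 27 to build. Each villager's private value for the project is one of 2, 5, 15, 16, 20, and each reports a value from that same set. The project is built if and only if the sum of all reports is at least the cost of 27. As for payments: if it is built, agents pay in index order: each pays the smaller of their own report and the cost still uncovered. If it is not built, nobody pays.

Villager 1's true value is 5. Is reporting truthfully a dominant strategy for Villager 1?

No

Consider the case where Villager 2 reports 2, Villager 3 reports 5 and Villager 4 reports 20.
Truthful report 5: project built, pays 5, utility 5 - 5 = 0.
Report 2 instead: project built, pays 2, utility 5 - 2 = 3.
Since 3 > 0, reporting 2 is strictly better here, so truthful reporting is not dominant.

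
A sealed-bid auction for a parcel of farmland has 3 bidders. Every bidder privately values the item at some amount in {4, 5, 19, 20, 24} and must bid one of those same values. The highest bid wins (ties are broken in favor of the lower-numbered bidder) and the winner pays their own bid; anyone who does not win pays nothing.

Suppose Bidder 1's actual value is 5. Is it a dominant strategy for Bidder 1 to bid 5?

No

Consider the case where Bidder 2 bids 4 and Bidder 3 bids 4.
Truthful bid 5: wins, pays 5, utility 5 - 5 = 0.
Bid 4 instead: wins, pays 4, utility 5 - 4 = 1.
Since 1 > 0, bidding 4 is strictly better here, so truthful bidding is not dominant.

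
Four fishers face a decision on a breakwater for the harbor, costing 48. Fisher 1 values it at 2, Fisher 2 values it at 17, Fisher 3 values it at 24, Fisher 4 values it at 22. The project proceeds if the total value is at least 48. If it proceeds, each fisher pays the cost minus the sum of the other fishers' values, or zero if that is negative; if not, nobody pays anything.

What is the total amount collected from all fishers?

Total value 65 ≥ cost 48, so it is built.
Fisher 1: others sum to 63; max(0, 48 - 63) = 0.
Fisher 2: others sum to 48; max(0, 48 - 48) = 0.
Fisher 3: others sum to 41; max(0, 48 - 41) = 7.
Fisher 4: others sum to 43; max(0, 48 - 43) = 5.
Total collected = 0 + 0 + 7 + 5 = 12.

12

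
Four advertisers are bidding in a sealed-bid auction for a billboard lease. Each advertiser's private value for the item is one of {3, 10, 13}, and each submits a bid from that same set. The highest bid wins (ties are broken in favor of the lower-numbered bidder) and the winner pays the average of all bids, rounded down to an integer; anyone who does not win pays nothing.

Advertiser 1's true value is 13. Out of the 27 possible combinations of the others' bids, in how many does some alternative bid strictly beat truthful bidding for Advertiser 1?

7

Others bid (3, 3, 3): truth gives 8; bid 3 gives 10 > 8. Violating.
Others bid (3, 3, 10): truth gives 6; bid 10 gives 7 > 6. Violating.
Others bid (3, 10, 3): truth gives 6; bid 10 gives 7 > 6. Violating.
Others bid (3, 10, 10): truth gives 4; bid 10 gives 5 > 4. Violating.
Others bid (3, 3, 13): truth gives 5; no alternative beats it.
Others bid (3, 10, 13): truth gives 4; no alternative beats it.
(Checking all 27 profiles: 7 have a profitable deviation, 20 do not.)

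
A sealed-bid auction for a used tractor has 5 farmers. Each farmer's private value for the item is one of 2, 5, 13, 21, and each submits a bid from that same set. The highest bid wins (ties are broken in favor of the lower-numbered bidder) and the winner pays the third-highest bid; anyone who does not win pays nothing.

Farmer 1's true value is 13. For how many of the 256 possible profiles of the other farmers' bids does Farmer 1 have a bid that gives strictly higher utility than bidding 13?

32

Others bid (2, 2, 2, 21): truth gives 0; bid 21 gives 11 > 0. Violating.
Others bid (2, 2, 5, 21): truth gives 0; bid 21 gives 8 > 0. Violating.
Others bid (2, 2, 21, 2): truth gives 0; bid 21 gives 11 > 0. Violating.
Others bid (2, 2, 21, 5): truth gives 0; bid 21 gives 8 > 0. Violating.
Others bid (2, 2, 2, 2): truth gives 11; no alternative beats it.
Others bid (2, 2, 2, 5): truth gives 11; no alternative beats it.
(Checking all 256 profiles: 32 have a profitable deviation, 224 do not.)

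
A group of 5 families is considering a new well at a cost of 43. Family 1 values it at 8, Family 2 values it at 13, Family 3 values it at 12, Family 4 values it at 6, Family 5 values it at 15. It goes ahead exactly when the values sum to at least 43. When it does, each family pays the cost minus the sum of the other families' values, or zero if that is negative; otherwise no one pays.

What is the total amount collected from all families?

7

Total value 54 ≥ cost 43, so it is built.
Family 1: others sum to 46; max(0, 43 - 46) = 0.
Family 2: others sum to 41; max(0, 43 - 41) = 2.
Family 3: others sum to 42; max(0, 43 - 42) = 1.
Family 4: others sum to 48; max(0, 43 - 48) = 0.
Family 5: others sum to 39; max(0, 43 - 39) = 4.
Total collected = 0 + 2 + 1 + 0 + 4 = 7.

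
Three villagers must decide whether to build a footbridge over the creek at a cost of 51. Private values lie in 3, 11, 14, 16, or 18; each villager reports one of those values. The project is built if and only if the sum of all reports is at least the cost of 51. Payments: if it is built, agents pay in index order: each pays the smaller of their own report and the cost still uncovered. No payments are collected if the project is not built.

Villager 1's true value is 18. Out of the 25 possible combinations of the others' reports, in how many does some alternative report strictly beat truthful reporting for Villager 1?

Others report (18, 18): truth gives 0; report 16 gives 2 > 0. Violating.
Others report (3, 3): truth gives 0; no alternative beats it.
Others report (3, 11): truth gives 0; no alternative beats it.
(Checking all 25 profiles: 1 has a profitable deviation, 24 do not.)

1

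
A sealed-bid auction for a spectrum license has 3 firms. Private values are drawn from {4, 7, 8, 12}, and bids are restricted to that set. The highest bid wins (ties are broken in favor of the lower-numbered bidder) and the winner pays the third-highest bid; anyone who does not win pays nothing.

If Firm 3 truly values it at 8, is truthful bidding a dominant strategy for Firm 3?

No

Consider the case where Firm 1 bids 4 and Firm 2 bids 8.
Truthful bid 8: loses, pays 0, utility 0.
Bid 12 instead: wins, pays 4, utility 8 - 4 = 4.
Since 4 > 0, bidding 12 is strictly better here, so truthful bidding is not dominant.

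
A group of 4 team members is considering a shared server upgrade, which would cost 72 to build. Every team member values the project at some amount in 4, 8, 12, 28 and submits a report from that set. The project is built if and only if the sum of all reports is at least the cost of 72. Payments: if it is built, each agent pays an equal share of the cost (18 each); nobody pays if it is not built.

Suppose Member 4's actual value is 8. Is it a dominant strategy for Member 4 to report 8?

Consider the case where Member 1 reports 8, Member 2 reports 28 and Member 3 reports 28.
Truthful report 8: project built, pays 18, utility 8 - 18 = -10.
Report 4 instead: project not built, utility 0.
Since 0 > -10, reporting 4 is strictly better here, so truthful reporting is not dominant.

No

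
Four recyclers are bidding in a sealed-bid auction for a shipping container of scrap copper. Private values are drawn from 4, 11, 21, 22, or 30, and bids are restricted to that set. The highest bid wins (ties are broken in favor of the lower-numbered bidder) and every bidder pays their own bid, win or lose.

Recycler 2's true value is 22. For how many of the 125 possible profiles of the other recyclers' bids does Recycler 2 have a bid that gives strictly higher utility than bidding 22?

Others bid (4, 4, 4): truth gives 0; bid 11 gives 11 > 0. Violating.
Others bid (4, 4, 11): truth gives 0; bid 11 gives 11 > 0. Violating.
Others bid (4, 4, 21): truth gives 0; bid 21 gives 1 > 0. Violating.
Others bid (4, 4, 30): truth gives -22; bid 4 gives -4 > -22. Violating.
Others bid (4, 4, 22): truth gives 0; no alternative beats it.
Others bid (4, 11, 22): truth gives 0; no alternative beats it.
(Checking all 125 profiles: 95 have a profitable deviation, 30 do not.)

95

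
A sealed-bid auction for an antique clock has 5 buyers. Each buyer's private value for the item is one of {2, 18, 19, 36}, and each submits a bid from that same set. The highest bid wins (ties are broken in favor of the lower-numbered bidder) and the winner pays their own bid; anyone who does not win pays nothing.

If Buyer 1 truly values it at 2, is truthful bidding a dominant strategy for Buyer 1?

Check each profile of the others' bids and compare truth against every alternative bid.
Others bid (2, 2, 2, 2): truth gives 0, best alternative gives -16.
Others bid (2, 2, 2, 18): truth gives 0, best alternative gives -16.
Others bid (2, 2, 18, 2): truth gives 0, best alternative gives -16.
Others bid (2, 2, 18, 18): truth gives 0, best alternative gives -16.
Others bid (2, 18, 2, 2): truth gives 0, best alternative gives -16.
Others bid (2, 18, 2, 18): truth gives 0, best alternative gives -16.
(Remaining 250 profiles checked similarly; truth is weakly best in each.)
In every case the truthful bid is at least as good as any alternative, so it is a dominant strategy.

Yes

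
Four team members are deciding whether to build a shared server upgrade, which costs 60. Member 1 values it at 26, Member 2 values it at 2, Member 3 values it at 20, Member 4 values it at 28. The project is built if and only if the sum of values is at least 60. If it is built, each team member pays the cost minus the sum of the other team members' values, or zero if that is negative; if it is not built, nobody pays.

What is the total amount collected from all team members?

Total value 76 ≥ cost 60, so it is built.
Member 1: others sum to 50; max(0, 60 - 50) = 10.
Member 2: others sum to 74; max(0, 60 - 74) = 0.
Member 3: others sum to 56; max(0, 60 - 56) = 4.
Member 4: others sum to 48; max(0, 60 - 48) = 12.
Total collected = 10 + 0 + 4 + 12 = 26.

26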